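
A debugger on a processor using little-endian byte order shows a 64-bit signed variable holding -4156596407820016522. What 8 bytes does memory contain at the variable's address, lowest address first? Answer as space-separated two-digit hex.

Two's complement of -4156596407820016522 in 64 bits: 4156596407820016522 = 0x39AF32690AC6DB8A; invert → 0xC650CD96F5392475; add 1 → 0xC650CD96F5392476.
Split into bytes (most-significant first): C6 50 CD 96 F5 39 24 76.
Little-endian stores the least-significant byte at the lowest address.
So at ascending addresses the bytes are 76 24 39 F5 96 CD 50 C6.

76 24 39 F5 96 CD 50 C6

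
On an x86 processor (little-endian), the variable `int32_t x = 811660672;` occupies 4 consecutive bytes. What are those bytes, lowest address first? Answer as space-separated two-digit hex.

811660672 in hexadecimal, padded to 32 bits, is 0x3060F580.
Split into bytes (most-significant first): 30 60 F5 80.
In little-endian order the low byte comes first in memory.
So at ascending addresses the bytes are 80 F5 60 30.

80 F5 60 30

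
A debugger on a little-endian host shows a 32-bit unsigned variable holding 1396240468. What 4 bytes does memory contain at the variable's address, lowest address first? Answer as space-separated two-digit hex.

54 F0 38 53

1396240468 in hexadecimal, padded to 32 bits, is 0x5338F054.
Split into bytes (most-significant first): 53 38 F0 54.
In little-endian order the low byte comes first in memory.
So at ascending addresses the bytes are 54 F0 38 53.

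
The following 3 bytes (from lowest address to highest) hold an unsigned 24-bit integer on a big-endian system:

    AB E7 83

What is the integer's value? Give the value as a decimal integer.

11265923

In big-endian order the high byte comes first in memory.
The bytes are already most-significant first: 0xABE783.
0xABE783 = 11265923.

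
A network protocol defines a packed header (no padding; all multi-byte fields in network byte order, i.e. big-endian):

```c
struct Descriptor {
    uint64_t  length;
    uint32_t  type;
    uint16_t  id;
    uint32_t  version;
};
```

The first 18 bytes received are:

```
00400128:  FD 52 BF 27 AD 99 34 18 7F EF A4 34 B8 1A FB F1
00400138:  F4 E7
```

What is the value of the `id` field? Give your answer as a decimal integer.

`id` follows `length` (8 B), `type` (4 B), so it starts at offset 8 + 4 = 12 and occupies 2 bytes.
Bytes at offsets 12..13: B8 1A.
Big-endian stores the most-significant byte at the lowest address.
The bytes are already most-significant first: 0xB81A.
0xB81A = 47130.

47130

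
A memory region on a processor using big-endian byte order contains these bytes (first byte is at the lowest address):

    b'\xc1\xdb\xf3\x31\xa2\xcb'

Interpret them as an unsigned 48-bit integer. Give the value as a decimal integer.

Big-endian stores the most-significant byte at the lowest address.
The bytes are already most-significant first: 0xC1DBF331A2CB.
0xC1DBF331A2CB = 213150422115019.

213150422115019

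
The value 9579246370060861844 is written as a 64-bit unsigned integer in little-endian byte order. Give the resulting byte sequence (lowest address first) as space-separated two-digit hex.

9579246370060861844 in hexadecimal, padded to 64 bits, is 0x84F051D20F6D8194.
Split into bytes (most-significant first): 84 F0 51 D2 0F 6D 81 94.
Little-endian: lowest address holds the least-significant byte.
So at ascending addresses the bytes are 94 81 6D 0F D2 51 F0 84.

94 81 6D 0F D2 51 F0 84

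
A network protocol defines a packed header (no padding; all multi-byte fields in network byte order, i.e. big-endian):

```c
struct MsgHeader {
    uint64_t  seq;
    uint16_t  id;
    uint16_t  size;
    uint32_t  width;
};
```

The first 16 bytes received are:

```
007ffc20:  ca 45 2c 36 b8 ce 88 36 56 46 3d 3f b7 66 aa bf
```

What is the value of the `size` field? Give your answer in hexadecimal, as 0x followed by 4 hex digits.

`size` follows `seq` (8 B), `id` (2 B), so it starts at offset 8 + 2 = 10 and occupies 2 bytes.
Bytes at offsets 10..11: 3D 3F.
In big-endian order the high byte comes first in memory.
The bytes are already most-significant first: 0x3D3F.

0x3D3F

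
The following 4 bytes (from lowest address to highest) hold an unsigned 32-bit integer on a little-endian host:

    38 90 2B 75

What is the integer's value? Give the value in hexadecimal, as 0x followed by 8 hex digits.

0x752B9038

In little-endian order the low byte comes first in memory.
Reassemble most-significant byte first: 75 2B 90 38 → 0x752B9038.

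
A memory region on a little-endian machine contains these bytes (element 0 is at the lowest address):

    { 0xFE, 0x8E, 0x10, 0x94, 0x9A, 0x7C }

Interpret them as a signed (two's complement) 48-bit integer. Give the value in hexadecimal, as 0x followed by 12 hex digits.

0x7C9A94108EFE

Little-endian stores the least-significant byte at the lowest address.
Reassemble most-significant byte first: 7C 9A 94 10 8E FE → 0x7C9A94108EFE.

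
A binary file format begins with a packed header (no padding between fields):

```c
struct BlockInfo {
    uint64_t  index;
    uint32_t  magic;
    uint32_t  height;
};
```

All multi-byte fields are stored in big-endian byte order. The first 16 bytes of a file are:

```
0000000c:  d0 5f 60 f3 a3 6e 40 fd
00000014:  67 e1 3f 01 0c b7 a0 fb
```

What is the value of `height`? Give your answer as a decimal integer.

`height` follows `index` (8 B), `magic` (4 B), so it starts at offset 8 + 4 = 12 and occupies 4 bytes.
Bytes at offsets 12..15: 0C B7 A0 FB.
In big-endian order the high byte comes first in memory.
The bytes are already most-significant first: 0x0CB7A0FB.
0x0CB7A0FB = 213360891.

213360891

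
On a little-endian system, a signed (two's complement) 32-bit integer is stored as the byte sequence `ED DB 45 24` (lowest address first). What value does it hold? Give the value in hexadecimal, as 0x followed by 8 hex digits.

0x2445DBED

Little-endian: lowest address holds the least-significant byte.
Reassemble most-significant byte first: 24 45 DB ED → 0x2445DBED.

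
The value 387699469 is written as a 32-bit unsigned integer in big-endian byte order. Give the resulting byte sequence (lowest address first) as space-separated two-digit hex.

17 1B D3 0D

387699469 in hexadecimal, padded to 32 bits, is 0x171BD30D.
Split into bytes (most-significant first): 17 1B D3 0D.
Big-endian: lowest address holds the most-significant byte.
So the memory order matches the most-significant-first order: 17 1B D3 0D.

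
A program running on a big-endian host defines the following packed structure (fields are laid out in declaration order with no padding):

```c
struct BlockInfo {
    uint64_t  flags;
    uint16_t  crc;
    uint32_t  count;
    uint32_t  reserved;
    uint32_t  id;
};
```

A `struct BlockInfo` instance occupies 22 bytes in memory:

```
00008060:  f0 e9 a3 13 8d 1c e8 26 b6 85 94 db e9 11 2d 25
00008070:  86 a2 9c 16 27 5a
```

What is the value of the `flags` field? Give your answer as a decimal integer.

`flags` is the first field, at byte offset 0, occupying 8 bytes.
Bytes at offsets 0..7: F0 E9 A3 13 8D 1C E8 26.
In big-endian order the high byte comes first in memory.
The bytes are already most-significant first: 0xF0E9A3138D1CE826.
0xF0E9A3138D1CE826 = 17359585543043475494.

17359585543043475494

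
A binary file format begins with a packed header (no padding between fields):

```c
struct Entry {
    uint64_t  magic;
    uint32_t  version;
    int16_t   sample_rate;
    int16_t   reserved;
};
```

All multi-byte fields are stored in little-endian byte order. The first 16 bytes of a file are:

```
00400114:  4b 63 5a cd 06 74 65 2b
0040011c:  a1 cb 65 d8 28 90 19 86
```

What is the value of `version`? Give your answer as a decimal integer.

`version` follows `magic` (8 bytes), so it starts at byte offset 8 and occupies 4 bytes.
Bytes at offsets 8..11: A1 CB 65 D8.
Little-endian stores the least-significant byte at the lowest address.
Reassemble most-significant byte first: D8 65 CB A1 → 0xD865CBA1.
0xD865CBA1 = 3630549921.

3630549921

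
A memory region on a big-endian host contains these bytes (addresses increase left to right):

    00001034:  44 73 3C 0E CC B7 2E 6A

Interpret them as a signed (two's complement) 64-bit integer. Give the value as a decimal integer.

Big-endian: lowest address holds the most-significant byte.
The bytes are already most-significant first: 0x44733C0ECCB72E6A.
0x44733C0ECCB72E6A = 4932352051162590826.

4932352051162590826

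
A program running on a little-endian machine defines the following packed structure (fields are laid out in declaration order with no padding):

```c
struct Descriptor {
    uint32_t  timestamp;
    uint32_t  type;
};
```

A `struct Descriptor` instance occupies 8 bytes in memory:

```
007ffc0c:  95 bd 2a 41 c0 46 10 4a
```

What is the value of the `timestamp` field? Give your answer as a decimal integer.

`timestamp` is the first field, at byte offset 0, occupying 4 bytes.
Bytes at offsets 0..3: 95 BD 2A 41.
Little-endian stores the least-significant byte at the lowest address.
Reassemble most-significant byte first: 41 2A BD 95 → 0x412ABD95.
0x412ABD95 = 1093320085.

1093320085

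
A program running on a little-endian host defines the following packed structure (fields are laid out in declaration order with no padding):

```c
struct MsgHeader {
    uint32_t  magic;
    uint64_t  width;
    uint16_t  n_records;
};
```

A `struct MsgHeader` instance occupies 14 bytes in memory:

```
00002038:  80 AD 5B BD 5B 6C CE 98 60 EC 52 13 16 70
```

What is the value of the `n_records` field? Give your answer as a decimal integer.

`n_records` follows `magic` (4 B), `width` (8 B), so it starts at offset 4 + 8 = 12 and occupies 2 bytes.
Bytes at offsets 12..13: 16 70.
Little-endian: lowest address holds the least-significant byte.
Reassemble most-significant byte first: 70 16 → 0x7016.
0x7016 = 28694.

28694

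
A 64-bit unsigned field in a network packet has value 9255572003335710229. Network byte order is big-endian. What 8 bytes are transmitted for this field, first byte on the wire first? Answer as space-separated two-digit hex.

9255572003335710229 in hexadecimal, padded to 64 bits, is 0x807265B2EBE02615.
Split into bytes (most-significant first): 80 72 65 B2 EB E0 26 15.
In big-endian order the high byte comes first in memory.
So the memory order matches the most-significant-first order: 80 72 65 B2 EB E0 26 15.

80 72 65 B2 EB E0 26 15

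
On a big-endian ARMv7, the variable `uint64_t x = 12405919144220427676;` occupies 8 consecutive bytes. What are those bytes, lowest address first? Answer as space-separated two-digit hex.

12405919144220427676 in hexadecimal, padded to 64 bits, is 0xAC2AADBB777A059C.
Split into bytes (most-significant first): AC 2A AD BB 77 7A 05 9C.
Big-endian: lowest address holds the most-significant byte.
So the memory order matches the most-significant-first order: AC 2A AD BB 77 7A 05 9C.

AC 2A AD BB 77 7A 05 9C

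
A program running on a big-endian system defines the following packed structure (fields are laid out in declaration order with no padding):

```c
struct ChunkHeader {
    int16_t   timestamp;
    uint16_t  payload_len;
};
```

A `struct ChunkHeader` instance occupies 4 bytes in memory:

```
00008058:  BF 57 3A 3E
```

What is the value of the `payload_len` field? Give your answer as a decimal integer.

14910

`payload_len` follows `timestamp` (2 bytes), so it starts at byte offset 2 and occupies 2 bytes.
Bytes at offsets 2..3: 3A 3E.
Big-endian: lowest address holds the most-significant byte.
The bytes are already most-significant first: 0x3A3E.
0x3A3E = 14910.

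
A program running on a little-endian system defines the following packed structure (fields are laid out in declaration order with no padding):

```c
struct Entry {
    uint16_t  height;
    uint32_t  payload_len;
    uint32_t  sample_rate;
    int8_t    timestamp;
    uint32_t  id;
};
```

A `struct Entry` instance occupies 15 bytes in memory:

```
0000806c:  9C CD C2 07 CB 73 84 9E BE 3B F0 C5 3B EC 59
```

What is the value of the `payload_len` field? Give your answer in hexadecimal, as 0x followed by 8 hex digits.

`payload_len` follows `height` (2 bytes), so it starts at byte offset 2 and occupies 4 bytes.
Bytes at offsets 2..5: C2 07 CB 73.
Little-endian stores the least-significant byte at the lowest address.
Reassemble most-significant byte first: 73 CB 07 C2 → 0x73CB07C2.

0x73CB07C2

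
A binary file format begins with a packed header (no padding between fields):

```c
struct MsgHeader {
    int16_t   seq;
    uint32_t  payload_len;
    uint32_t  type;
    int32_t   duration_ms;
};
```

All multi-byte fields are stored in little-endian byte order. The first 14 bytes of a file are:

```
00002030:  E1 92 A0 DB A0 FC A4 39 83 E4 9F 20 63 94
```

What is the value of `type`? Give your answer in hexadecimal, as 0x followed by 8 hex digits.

0xE48339A4

`type` follows `seq` (2 B), `payload_len` (4 B), so it starts at offset 2 + 4 = 6 and occupies 4 bytes.
Bytes at offsets 6..9: A4 39 83 E4.
Little-endian stores the least-significant byte at the lowest address.
Reassemble most-significant byte first: E4 83 39 A4 → 0xE48339A4.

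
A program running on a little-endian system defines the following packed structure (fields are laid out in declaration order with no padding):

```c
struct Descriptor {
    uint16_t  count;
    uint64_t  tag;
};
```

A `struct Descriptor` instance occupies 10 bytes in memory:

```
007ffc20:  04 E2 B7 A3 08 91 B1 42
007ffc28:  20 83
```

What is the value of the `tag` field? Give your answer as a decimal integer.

9448625348633207735

`tag` follows `count` (2 bytes), so it starts at byte offset 2 and occupies 8 bytes.
Bytes at offsets 2..9: B7 A3 08 91 B1 42 20 83.
Little-endian: lowest address holds the least-significant byte.
Reassemble most-significant byte first: 83 20 42 B1 91 08 A3 B7 → 0x832042B19108A3B7.
0x832042B19108A3B7 = 9448625348633207735.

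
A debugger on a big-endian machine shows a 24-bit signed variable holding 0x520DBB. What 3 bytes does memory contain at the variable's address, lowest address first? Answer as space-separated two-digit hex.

Split into bytes (most-significant first): 52 0D BB.
Big-endian stores the most-significant byte at the lowest address.
So the memory order matches the most-significant-first order: 52 0D BB.

52 0D BB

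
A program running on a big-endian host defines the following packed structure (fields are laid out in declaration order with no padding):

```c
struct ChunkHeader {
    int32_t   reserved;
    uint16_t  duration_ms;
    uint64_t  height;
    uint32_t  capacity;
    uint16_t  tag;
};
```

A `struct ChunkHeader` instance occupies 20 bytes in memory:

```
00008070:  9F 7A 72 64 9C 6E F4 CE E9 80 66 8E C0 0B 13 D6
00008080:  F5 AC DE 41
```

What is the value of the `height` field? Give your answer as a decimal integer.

`height` follows `reserved` (4 B), `duration_ms` (2 B), so it starts at offset 4 + 2 = 6 and occupies 8 bytes.
Bytes at offsets 6..13: F4 CE E9 80 66 8E C0 0B.
In big-endian order the high byte comes first in memory.
The bytes are already most-significant first: 0xF4CEE980668EC00B.
0xF4CEE980668EC00B = 17640293528142528523.

17640293528142528523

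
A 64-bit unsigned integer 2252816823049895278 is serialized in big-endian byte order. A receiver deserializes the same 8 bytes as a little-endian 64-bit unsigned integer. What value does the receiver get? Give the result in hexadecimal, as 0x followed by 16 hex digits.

2252816823049895278 in 64-bit hexadecimal is 0x1F439CF6F1E9BD6E.
Stored big-endian, the bytes at ascending addresses are 1F 43 9C F6 F1 E9 BD 6E.
Read back as little-endian, the first byte is least significant, giving 0x6EBDE9F1F69C431F.

0x6EBDE9F1F69C431F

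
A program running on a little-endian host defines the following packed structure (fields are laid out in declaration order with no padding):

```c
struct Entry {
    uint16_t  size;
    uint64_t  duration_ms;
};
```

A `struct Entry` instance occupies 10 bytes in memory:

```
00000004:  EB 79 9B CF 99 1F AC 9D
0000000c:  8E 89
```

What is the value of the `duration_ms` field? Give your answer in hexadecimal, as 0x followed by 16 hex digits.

0x898E9DAC1F99CF9B

`duration_ms` follows `size` (2 bytes), so it starts at byte offset 2 and occupies 8 bytes.
Bytes at offsets 2..9: 9B CF 99 1F AC 9D 8E 89.
In little-endian order the low byte comes first in memory.
Reassemble most-significant byte first: 89 8E 9D AC 1F 99 CF 9B → 0x898E9DAC1F99CF9B.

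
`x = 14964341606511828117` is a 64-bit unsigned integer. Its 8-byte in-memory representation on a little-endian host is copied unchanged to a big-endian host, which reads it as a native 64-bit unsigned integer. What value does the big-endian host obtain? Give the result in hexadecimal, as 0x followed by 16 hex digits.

0x955CBC196805ACCF

14964341606511828117 in 64-bit hexadecimal is 0xCFAC056819BC5C95.
Stored little-endian, the bytes at ascending addresses are 95 5C BC 19 68 05 AC CF.
Read back as big-endian, the last byte is least significant, giving 0x955CBC196805ACCF.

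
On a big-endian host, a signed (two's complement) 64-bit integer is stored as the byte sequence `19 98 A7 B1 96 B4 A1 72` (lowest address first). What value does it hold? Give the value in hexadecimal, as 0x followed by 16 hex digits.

0x1998A7B196B4A172

Big-endian stores the most-significant byte at the lowest address.
The bytes are already most-significant first: 0x1998A7B196B4A172.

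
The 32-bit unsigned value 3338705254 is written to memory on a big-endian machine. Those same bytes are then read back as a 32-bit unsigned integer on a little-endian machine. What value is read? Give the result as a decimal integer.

1721303239

3338705254 in 32-bit hexadecimal is 0xC7009966.
Stored big-endian, the bytes at ascending addresses are C7 00 99 66.
Read back as little-endian, the first byte is least significant, giving 0x669900C7.
0x669900C7 = 1721303239.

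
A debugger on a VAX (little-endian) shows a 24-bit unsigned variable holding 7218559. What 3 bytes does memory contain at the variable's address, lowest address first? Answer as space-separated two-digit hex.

7F 25 6E

7218559 in hexadecimal, padded to 24 bits, is 0x6E257F.
Split into bytes (most-significant first): 6E 25 7F.
Little-endian stores the least-significant byte at the lowest address.
So at ascending addresses the bytes are 7F 25 6E.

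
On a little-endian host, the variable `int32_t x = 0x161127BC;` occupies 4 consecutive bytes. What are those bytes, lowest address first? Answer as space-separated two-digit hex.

Split into bytes (most-significant first): 16 11 27 BC.
Little-endian stores the least-significant byte at the lowest address.
So at ascending addresses the bytes are BC 27 11 16.

BC 27 11 16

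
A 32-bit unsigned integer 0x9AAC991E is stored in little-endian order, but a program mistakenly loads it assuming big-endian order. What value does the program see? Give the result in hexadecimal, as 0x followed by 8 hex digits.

Stored little-endian, the bytes at ascending addresses are 1E 99 AC 9A.
Read back as big-endian, the last byte is least significant, giving 0x1E99AC9A.

0x1E99AC9A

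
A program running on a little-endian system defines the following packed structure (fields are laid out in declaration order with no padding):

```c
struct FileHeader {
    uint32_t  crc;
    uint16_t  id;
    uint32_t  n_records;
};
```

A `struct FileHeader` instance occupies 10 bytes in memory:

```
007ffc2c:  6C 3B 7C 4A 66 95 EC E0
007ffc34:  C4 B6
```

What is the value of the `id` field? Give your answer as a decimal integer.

`id` follows `crc` (4 bytes), so it starts at byte offset 4 and occupies 2 bytes.
Bytes at offsets 4..5: 66 95.
Little-endian stores the least-significant byte at the lowest address.
Reassemble most-significant byte first: 95 66 → 0x9566.
0x9566 = 38246.

38246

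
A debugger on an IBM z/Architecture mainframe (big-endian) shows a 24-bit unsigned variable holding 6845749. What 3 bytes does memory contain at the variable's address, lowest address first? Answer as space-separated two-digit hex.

68 75 35

6845749 in hexadecimal, padded to 24 bits, is 0x687535.
Split into bytes (most-significant first): 68 75 35.
In big-endian order the high byte comes first in memory.
So the memory order matches the most-significant-first order: 68 75 35.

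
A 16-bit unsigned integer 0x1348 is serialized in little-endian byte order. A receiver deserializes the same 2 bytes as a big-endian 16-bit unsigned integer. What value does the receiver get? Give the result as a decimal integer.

18451

Stored little-endian, the bytes at ascending addresses are 48 13.
Read back as big-endian, the last byte is least significant, giving 0x4813.
0x4813 = 18451.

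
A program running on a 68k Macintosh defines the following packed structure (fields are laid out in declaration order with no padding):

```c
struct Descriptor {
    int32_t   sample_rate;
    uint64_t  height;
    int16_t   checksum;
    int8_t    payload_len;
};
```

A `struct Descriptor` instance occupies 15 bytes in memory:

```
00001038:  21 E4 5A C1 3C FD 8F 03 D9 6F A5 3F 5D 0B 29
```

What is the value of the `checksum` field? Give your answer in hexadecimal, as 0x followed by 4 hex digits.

`checksum` follows `sample_rate` (4 B), `height` (8 B), so it starts at offset 4 + 8 = 12 and occupies 2 bytes.
Bytes at offsets 12..13: 5D 0B.
Big-endian stores the most-significant byte at the lowest address.
The bytes are already most-significant first: 0x5D0B.

0x5D0B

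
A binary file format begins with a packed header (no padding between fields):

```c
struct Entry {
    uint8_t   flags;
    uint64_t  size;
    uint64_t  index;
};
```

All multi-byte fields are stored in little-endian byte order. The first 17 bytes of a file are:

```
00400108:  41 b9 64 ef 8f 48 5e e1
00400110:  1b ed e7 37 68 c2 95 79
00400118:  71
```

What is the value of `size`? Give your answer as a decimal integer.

`size` follows `flags` (1 byte), so it starts at byte offset 1 and occupies 8 bytes.
Bytes at offsets 1..8: B9 64 EF 8F 48 5E E1 1B.
Little-endian: lowest address holds the least-significant byte.
Reassemble most-significant byte first: 1B E1 5E 48 8F EF 64 B9 → 0x1BE15E488FEF64B9.
0x1BE15E488FEF64B9 = 2008990574529438905.

2008990574529438905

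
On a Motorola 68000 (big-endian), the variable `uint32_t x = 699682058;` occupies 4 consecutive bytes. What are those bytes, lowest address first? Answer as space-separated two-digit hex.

699682058 in hexadecimal, padded to 32 bits, is 0x29B44D0A.
Split into bytes (most-significant first): 29 B4 4D 0A.
Big-endian: lowest address holds the most-significant byte.
So the memory order matches the most-significant-first order: 29 B4 4D 0A.

29 B4 4D 0A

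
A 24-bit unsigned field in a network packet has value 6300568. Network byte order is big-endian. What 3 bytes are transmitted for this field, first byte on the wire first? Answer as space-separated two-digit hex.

60 23 98

6300568 in hexadecimal, padded to 24 bits, is 0x602398.
Split into bytes (most-significant first): 60 23 98.
Big-endian: lowest address holds the most-significant byte.
So the memory order matches the most-significant-first order: 60 23 98.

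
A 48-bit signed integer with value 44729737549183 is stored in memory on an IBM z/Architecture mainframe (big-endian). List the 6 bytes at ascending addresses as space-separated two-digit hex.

28 AE 74 1E 15 7F

44729737549183 in hexadecimal, padded to 48 bits, is 0x28AE741E157F.
Split into bytes (most-significant first): 28 AE 74 1E 15 7F.
In big-endian order the high byte comes first in memory.
So the memory order matches the most-significant-first order: 28 AE 74 1E 15 7F.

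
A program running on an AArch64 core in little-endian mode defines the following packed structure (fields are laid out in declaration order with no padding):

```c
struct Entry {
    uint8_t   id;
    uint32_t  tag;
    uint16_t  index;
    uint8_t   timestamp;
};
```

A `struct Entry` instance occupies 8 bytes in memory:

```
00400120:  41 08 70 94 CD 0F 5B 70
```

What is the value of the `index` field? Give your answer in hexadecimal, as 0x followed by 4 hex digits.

`index` follows `id` (1 B), `tag` (4 B), so it starts at offset 1 + 4 = 5 and occupies 2 bytes.
Bytes at offsets 5..6: 0F 5B.
Little-endian: lowest address holds the least-significant byte.
Reassemble most-significant byte first: 5B 0F → 0x5B0F.

0x5B0F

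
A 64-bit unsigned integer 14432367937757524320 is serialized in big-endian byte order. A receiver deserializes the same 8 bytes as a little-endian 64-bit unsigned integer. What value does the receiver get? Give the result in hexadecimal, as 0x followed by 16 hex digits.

0x6031C6652C124AC8

14432367937757524320 in 64-bit hexadecimal is 0xC84A122C65C63160.
Stored big-endian, the bytes at ascending addresses are C8 4A 12 2C 65 C6 31 60.
Read back as little-endian, the first byte is least significant, giving 0x6031C6652C124AC8.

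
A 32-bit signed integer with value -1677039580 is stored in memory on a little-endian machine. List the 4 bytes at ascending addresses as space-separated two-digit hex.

Two's complement of -1677039580 in 32 bits: 1677039580 = 0x63F597DC; invert → 0x9C0A6823; add 1 → 0x9C0A6824.
Split into bytes (most-significant first): 9C 0A 68 24.
In little-endian order the low byte comes first in memory.
So at ascending addresses the bytes are 24 68 0A 9C.

24 68 0A 9C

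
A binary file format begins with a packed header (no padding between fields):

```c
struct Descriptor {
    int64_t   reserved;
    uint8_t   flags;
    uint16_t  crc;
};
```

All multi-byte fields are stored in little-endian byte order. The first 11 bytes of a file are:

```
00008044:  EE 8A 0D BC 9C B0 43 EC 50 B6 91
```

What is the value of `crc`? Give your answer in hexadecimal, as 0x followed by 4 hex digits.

`crc` follows `reserved` (8 B), `flags` (1 B), so it starts at offset 8 + 1 = 9 and occupies 2 bytes.
Bytes at offsets 9..10: B6 91.
Little-endian stores the least-significant byte at the lowest address.
Reassemble most-significant byte first: 91 B6 → 0x91B6.

0x91B6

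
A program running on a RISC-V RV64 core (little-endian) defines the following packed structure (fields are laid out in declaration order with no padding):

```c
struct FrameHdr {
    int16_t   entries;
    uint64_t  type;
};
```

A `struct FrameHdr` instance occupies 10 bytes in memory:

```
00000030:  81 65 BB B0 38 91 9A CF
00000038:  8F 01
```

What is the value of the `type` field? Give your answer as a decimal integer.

`type` follows `entries` (2 bytes), so it starts at byte offset 2 and occupies 8 bytes.
Bytes at offsets 2..9: BB B0 38 91 9A CF 8F 01.
Little-endian: lowest address holds the least-significant byte.
Reassemble most-significant byte first: 01 8F CF 9A 91 38 B0 BB → 0x018FCF9A9138B0BB.
0x018FCF9A9138B0BB = 112536778475876539.

112536778475876539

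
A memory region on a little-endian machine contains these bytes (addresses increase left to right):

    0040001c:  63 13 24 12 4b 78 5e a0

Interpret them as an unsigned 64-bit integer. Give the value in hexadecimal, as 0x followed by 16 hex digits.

0xA05E784B12241363

Little-endian stores the least-significant byte at the lowest address.
Reassemble most-significant byte first: A0 5E 78 4B 12 24 13 63 → 0xA05E784B12241363.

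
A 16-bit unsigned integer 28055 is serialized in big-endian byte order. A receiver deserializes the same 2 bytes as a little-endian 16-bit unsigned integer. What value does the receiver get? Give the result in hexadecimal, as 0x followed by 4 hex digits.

0x976D

28055 in 16-bit hexadecimal is 0x6D97.
Stored big-endian, the bytes at ascending addresses are 6D 97.
Read back as little-endian, the first byte is least significant, giving 0x976D.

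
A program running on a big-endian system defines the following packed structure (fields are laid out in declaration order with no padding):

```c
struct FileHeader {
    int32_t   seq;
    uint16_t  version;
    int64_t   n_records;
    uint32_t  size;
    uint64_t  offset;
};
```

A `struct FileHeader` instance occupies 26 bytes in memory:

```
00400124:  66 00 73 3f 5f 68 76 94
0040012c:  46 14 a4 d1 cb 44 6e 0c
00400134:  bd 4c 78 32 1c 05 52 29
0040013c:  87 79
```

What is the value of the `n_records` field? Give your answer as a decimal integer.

`n_records` follows `seq` (4 B), `version` (2 B), so it starts at offset 4 + 2 = 6 and occupies 8 bytes.
Bytes at offsets 6..13: 76 94 46 14 A4 D1 CB 44.
Big-endian: lowest address holds the most-significant byte.
The bytes are already most-significant first: 0x76944614A4D1CB44.
0x76944614A4D1CB44 = 8544531447507176260.

8544531447507176260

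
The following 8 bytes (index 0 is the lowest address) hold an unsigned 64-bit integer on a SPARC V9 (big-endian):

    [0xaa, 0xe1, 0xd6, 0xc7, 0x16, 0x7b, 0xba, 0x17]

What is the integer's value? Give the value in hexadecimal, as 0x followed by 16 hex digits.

0xAAE1D6C7167BBA17

In big-endian order the high byte comes first in memory.
The bytes are already most-significant first: 0xAAE1D6C7167BBA17.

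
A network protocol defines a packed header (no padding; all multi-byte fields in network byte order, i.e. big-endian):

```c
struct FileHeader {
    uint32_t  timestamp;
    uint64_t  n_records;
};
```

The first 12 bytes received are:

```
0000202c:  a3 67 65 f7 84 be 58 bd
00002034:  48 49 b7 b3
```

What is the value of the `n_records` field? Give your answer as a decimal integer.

`n_records` follows `timestamp` (4 bytes), so it starts at byte offset 4 and occupies 8 bytes.
Bytes at offsets 4..11: 84 BE 58 BD 48 49 B7 B3.
Big-endian stores the most-significant byte at the lowest address.
The bytes are already most-significant first: 0x84BE58BD4849B7B3.
0x84BE58BD4849B7B3 = 9565180228566366131.

9565180228566366131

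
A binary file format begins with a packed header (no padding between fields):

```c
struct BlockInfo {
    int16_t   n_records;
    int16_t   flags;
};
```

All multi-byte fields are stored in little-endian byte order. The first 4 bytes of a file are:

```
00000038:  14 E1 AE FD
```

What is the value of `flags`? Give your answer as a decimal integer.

`flags` follows `n_records` (2 bytes), so it starts at byte offset 2 and occupies 2 bytes.
Bytes at offsets 2..3: AE FD.
In little-endian order the low byte comes first in memory.
Reassemble most-significant byte first: FD AE → 0xFDAE.
Top bit is set, so as a signed 16-bit value this is 0xFDAE − 2^16 = -594.

-594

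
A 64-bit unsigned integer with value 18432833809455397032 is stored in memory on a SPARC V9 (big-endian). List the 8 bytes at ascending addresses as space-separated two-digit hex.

FF CE 94 B0 38 66 38 A8

18432833809455397032 in hexadecimal, padded to 64 bits, is 0xFFCE94B0386638A8.
Split into bytes (most-significant first): FF CE 94 B0 38 66 38 A8.
Big-endian stores the most-significant byte at the lowest address.
So the memory order matches the most-significant-first order: FF CE 94 B0 38 66 38 A8.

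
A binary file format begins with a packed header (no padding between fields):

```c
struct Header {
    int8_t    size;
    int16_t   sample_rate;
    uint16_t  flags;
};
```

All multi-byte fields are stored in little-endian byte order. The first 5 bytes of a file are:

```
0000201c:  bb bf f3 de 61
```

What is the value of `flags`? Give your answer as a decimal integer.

25054

`flags` follows `size` (1 B), `sample_rate` (2 B), so it starts at offset 1 + 2 = 3 and occupies 2 bytes.
Bytes at offsets 3..4: DE 61.
Little-endian: lowest address holds the least-significant byte.
Reassemble most-significant byte first: 61 DE → 0x61DE.
0x61DE = 25054.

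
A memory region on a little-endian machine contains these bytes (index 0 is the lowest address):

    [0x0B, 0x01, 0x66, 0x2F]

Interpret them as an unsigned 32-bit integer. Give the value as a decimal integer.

Little-endian: lowest address holds the least-significant byte.
Reassemble most-significant byte first: 2F 66 01 0B → 0x2F66010B.
0x2F66010B = 795214091.

795214091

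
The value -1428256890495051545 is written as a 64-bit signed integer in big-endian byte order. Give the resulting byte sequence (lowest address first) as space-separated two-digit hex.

EC 2D CF EC E2 09 D8 E7

Two's complement of -1428256890495051545 in 64 bits: 1428256890495051545 = 0x13D230131DF62719; invert → 0xEC2DCFECE209D8E6; add 1 → 0xEC2DCFECE209D8E7.
Split into bytes (most-significant first): EC 2D CF EC E2 09 D8 E7.
Big-endian stores the most-significant byte at the lowest address.
So the memory order matches the most-significant-first order: EC 2D CF EC E2 09 D8 E7.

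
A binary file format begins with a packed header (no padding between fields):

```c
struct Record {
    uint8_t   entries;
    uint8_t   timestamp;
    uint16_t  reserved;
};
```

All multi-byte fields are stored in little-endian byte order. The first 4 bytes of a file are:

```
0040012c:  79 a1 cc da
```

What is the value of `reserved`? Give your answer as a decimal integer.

`reserved` follows `entries` (1 B), `timestamp` (1 B), so it starts at offset 1 + 1 = 2 and occupies 2 bytes.
Bytes at offsets 2..3: CC DA.
In little-endian order the low byte comes first in memory.
Reassemble most-significant byte first: DA CC → 0xDACC.
0xDACC = 56012.

56012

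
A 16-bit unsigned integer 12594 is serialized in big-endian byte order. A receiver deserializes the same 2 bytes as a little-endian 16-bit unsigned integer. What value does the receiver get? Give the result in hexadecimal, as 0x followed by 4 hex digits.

0x3231

12594 in 16-bit hexadecimal is 0x3132.
Stored big-endian, the bytes at ascending addresses are 31 32.
Read back as little-endian, the first byte is least significant, giving 0x3231.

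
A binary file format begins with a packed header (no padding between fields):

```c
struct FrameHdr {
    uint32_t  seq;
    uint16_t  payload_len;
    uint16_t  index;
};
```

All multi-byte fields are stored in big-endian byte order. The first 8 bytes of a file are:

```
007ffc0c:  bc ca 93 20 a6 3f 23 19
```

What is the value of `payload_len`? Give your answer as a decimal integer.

`payload_len` follows `seq` (4 bytes), so it starts at byte offset 4 and occupies 2 bytes.
Bytes at offsets 4..5: A6 3F.
Big-endian: lowest address holds the most-significant byte.
The bytes are already most-significant first: 0xA63F.
0xA63F = 42559.

42559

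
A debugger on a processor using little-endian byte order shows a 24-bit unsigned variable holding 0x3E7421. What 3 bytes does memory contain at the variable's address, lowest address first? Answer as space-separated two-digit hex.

Split into bytes (most-significant first): 3E 74 21.
Little-endian: lowest address holds the least-significant byte.
So at ascending addresses the bytes are 21 74 3E.

21 74 3E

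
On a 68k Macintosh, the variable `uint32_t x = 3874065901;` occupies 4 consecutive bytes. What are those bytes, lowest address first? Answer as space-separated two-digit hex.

E6 E9 8D ED

3874065901 in hexadecimal, padded to 32 bits, is 0xE6E98DED.
Split into bytes (most-significant first): E6 E9 8D ED.
In big-endian order the high byte comes first in memory.
So the memory order matches the most-significant-first order: E6 E9 8D ED.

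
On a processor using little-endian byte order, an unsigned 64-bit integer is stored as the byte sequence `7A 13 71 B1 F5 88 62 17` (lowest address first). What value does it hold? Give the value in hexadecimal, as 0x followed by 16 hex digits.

0x176288F5B171137A

Little-endian stores the least-significant byte at the lowest address.
Reassemble most-significant byte first: 17 62 88 F5 B1 71 13 7A → 0x176288F5B171137A.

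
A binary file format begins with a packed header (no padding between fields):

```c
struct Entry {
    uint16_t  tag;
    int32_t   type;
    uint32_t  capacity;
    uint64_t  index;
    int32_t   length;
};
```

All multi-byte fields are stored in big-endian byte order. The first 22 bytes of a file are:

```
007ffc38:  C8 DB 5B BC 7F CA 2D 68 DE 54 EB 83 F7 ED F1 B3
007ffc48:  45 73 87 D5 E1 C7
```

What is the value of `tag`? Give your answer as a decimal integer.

51419

`tag` is the first field, at byte offset 0, occupying 2 bytes.
Bytes at offsets 0..1: C8 DB.
Big-endian stores the most-significant byte at the lowest address.
The bytes are already most-significant first: 0xC8DB.
0xC8DB = 51419.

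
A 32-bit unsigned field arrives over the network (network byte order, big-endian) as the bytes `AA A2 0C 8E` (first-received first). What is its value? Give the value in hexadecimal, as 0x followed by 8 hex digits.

0xAAA20C8E

In big-endian order the high byte comes first in memory.
The bytes are already most-significant first: 0xAAA20C8E.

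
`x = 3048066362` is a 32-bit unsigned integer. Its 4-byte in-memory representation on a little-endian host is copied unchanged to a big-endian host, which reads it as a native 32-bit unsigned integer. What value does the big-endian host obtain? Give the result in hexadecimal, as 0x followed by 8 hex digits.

3048066362 in 32-bit hexadecimal is 0xB5ADCD3A.
Stored little-endian, the bytes at ascending addresses are 3A CD AD B5.
Read back as big-endian, the last byte is least significant, giving 0x3ACDADB5.

0x3ACDADB5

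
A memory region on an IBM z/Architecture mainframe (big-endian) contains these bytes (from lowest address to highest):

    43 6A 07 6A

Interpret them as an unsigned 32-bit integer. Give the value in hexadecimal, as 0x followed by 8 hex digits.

Big-endian: lowest address holds the most-significant byte.
The bytes are already most-significant first: 0x436A076A.

0x436A076A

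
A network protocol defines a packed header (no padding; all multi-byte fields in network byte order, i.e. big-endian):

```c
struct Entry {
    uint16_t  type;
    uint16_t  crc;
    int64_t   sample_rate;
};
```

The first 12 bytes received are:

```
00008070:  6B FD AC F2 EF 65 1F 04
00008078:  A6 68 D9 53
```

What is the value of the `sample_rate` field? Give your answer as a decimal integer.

-1196516021164779181

`sample_rate` follows `type` (2 B), `crc` (2 B), so it starts at offset 2 + 2 = 4 and occupies 8 bytes.
Bytes at offsets 4..11: EF 65 1F 04 A6 68 D9 53.
Big-endian: lowest address holds the most-significant byte.
The bytes are already most-significant first: 0xEF651F04A668D953.
Top bit is set, so as a signed 64-bit value this is 0xEF651F04A668D953 − 2^64 = -1196516021164779181.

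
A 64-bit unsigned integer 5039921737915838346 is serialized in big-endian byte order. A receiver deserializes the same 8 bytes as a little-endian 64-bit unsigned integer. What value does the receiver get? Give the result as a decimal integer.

5039921737915838346 in 64-bit hexadecimal is 0x45F1661E343E2F8A.
Stored big-endian, the bytes at ascending addresses are 45 F1 66 1E 34 3E 2F 8A.
Read back as little-endian, the first byte is least significant, giving 0x8A2F3E341E66F145.
0x8A2F3E341E66F145 = 9957245694708740421.

9957245694708740421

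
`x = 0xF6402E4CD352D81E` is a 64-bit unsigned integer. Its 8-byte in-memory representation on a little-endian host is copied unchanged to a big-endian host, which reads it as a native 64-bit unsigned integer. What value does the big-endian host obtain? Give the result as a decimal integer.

Stored little-endian, the bytes at ascending addresses are 1E D8 52 D3 4C 2E 40 F6.
Read back as big-endian, the last byte is least significant, giving 0x1ED852D34C2E40F6.
0x1ED852D34C2E40F6 = 2222617483577016566.

2222617483577016566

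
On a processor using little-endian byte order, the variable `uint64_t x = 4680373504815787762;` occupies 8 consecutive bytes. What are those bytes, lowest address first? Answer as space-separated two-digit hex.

4680373504815787762 in hexadecimal, padded to 64 bits, is 0x40F406E7AAB1EEF2.
Split into bytes (most-significant first): 40 F4 06 E7 AA B1 EE F2.
In little-endian order the low byte comes first in memory.
So at ascending addresses the bytes are F2 EE B1 AA E7 06 F4 40.

F2 EE B1 AA E7 06 F4 40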